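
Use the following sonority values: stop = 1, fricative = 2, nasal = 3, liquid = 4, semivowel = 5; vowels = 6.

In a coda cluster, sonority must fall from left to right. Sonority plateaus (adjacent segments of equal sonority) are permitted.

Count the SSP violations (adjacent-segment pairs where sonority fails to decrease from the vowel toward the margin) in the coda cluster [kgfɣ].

/k/ — stop, sonority 1.
/g/ — stop, sonority 1.
/f/ — fricative, sonority 2.
/ɣ/ — fricative, sonority 2.
/k/→/g/: 1→1 (plateau, allowed) — ok.
/g/→/f/: 1→2 (does not fall) — violation.
/f/→/ɣ/: 2→2 (plateau, allowed) — ok.

1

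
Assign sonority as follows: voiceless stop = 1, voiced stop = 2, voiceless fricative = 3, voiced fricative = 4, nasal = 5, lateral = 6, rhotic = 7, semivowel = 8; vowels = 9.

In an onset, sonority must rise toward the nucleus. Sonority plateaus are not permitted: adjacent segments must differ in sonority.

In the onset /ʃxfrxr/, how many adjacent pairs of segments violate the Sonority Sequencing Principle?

3

/ʃ/: voiceless fricative = 3.
/x/: voiceless fricative = 3.
/f/: voiceless fricative = 3.
/r/: rhotic = 7.
/x/: voiceless fricative = 3.
/r/: rhotic = 7.
/ʃ/→/x/: 3→3 (plateau) — violation.
/x/→/f/: 3→3 (plateau) — violation.
/f/→/r/: 3→7 (rises) — ok.
/r/→/x/: 7→3 (does not rise) — violation.
/x/→/r/: 3→7 (rises) — ok.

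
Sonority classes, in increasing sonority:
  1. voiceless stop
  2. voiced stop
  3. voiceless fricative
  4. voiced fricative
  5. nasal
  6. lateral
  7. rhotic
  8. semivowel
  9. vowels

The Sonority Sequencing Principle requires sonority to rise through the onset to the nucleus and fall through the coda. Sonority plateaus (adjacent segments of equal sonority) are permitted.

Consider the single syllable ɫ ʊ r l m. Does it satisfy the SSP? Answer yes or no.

yes

Onset: /ɫ/ is a lateral (sonority 6); then the nucleus /ʊ/ (sonority 9).
Onset profile 6-9 — rises to the nucleus.
Coda: /r/ is a rhotic (sonority 7), /l/ is a lateral (sonority 6), /m/ is a nasal (sonority 5).
Coda profile 9-7-6-5 — falls from the nucleus.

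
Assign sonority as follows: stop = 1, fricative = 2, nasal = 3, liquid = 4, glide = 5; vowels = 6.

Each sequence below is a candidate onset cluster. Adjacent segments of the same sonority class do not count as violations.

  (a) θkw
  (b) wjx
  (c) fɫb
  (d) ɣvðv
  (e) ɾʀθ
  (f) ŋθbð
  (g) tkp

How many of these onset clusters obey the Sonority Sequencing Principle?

(a) 2-1-5 → violates
(b) 5-5-2 → violates
(c) 2-4-1 → violates
(d) 2-2-2-2 → obeys
(e) 4-4-2 → violates
(f) 3-2-1-2 → violates
(g) 1-1-1 → obeys

2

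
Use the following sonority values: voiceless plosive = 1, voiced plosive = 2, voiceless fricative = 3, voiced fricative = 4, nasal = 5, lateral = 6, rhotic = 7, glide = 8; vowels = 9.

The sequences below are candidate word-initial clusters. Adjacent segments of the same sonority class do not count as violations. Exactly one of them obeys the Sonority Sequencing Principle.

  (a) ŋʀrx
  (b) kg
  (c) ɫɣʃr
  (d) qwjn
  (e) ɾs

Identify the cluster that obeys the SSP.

(a) sonority 5-7-7-3: ill-formed.
(b) sonority 1-2: well-formed.
(c) sonority 6-4-3-7: ill-formed.
(d) sonority 1-8-8-5: ill-formed.
(e) sonority 7-3: ill-formed.

b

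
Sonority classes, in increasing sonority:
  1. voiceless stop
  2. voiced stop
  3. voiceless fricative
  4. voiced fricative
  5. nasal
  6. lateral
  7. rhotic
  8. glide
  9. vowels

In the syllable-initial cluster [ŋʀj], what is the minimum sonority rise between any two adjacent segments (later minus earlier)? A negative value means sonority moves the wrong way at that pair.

/ŋ/ is a nasal (sonority 5).
/ʀ/ is a rhotic (sonority 7).
/j/ is a glide (sonority 8).
/ŋ/→/ʀ/: change +2.
/ʀ/→/j/: change +1.
Minimum = 1.

1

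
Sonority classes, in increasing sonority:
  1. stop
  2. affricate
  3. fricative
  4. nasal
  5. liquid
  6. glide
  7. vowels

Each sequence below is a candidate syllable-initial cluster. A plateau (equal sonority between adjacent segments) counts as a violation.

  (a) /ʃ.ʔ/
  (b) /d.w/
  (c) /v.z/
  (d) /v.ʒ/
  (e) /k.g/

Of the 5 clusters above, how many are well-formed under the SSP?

(a) /ʃ.ʔ/: profile 3-1 — violates.
(b) /d.w/: profile 1-6 — obeys.
(c) /v.z/: profile 3-3 — violates.
(d) /v.ʒ/: profile 3-3 — violates.
(e) /k.g/: profile 1-1 — violates.

1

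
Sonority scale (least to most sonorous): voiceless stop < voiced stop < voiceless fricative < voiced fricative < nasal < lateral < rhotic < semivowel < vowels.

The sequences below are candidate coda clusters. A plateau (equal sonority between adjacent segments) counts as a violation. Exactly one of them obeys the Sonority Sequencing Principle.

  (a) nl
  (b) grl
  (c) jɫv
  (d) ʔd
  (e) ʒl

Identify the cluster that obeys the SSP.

c

(a) sonority 5-6: ill-formed.
(b) sonority 2-7-6: ill-formed.
(c) sonority 8-6-4: well-formed.
(d) sonority 1-2: ill-formed.
(e) sonority 4-6: ill-formed.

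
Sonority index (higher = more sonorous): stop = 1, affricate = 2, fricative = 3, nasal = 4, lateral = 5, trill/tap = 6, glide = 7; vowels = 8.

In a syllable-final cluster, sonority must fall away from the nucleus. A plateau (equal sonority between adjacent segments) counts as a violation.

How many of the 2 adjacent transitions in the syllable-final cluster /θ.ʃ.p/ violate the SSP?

/θ/ is a fricative (sonority 3).
/ʃ/ is a fricative (sonority 3).
/p/ is a stop (sonority 1).
/θ/→/ʃ/: 3→3 (plateau) — violation.
/ʃ/→/p/: 3→1 (falls) — ok.

1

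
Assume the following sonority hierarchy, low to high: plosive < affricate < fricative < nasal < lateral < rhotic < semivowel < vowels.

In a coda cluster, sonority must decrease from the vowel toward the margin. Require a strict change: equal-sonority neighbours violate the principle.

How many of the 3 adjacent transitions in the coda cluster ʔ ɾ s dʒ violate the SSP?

1

/ʔ/: plosive = 1.
/ɾ/: rhotic = 6.
/s/: fricative = 3.
/dʒ/: affricate = 2.
/ʔ/→/ɾ/: 1→6 (does not fall) — violation.
/ɾ/→/s/: 6→3 (falls) — ok.
/s/→/dʒ/: 3→2 (falls) — ok.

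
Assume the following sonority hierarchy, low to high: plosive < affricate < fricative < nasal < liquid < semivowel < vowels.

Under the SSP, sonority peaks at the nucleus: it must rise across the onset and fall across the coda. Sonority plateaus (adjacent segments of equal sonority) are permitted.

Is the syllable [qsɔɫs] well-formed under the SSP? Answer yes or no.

yes

Onset: /q/ is a plosive (sonority 1), /s/ is a fricative (sonority 3); then the nucleus /ɔ/ (sonority 7).
Onset profile 1-3-7 — rises to the nucleus.
Coda: /ɫ/ is a liquid (sonority 5), /s/ is a fricative (sonority 3).
Coda profile 7-5-3 — falls from the nucleus.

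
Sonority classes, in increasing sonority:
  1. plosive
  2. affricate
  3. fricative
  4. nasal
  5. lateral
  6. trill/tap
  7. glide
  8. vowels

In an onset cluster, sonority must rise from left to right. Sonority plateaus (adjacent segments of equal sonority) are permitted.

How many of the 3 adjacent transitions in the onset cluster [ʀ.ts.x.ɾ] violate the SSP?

/ʀ/: trill/tap = 6.
/ts/: affricate = 2.
/x/: fricative = 3.
/ɾ/: trill/tap = 6.
/ʀ/→/ts/: 6→2 (does not rise) — violation.
/ts/→/x/: 2→3 (rises) — ok.
/x/→/ɾ/: 3→6 (rises) — ok.

1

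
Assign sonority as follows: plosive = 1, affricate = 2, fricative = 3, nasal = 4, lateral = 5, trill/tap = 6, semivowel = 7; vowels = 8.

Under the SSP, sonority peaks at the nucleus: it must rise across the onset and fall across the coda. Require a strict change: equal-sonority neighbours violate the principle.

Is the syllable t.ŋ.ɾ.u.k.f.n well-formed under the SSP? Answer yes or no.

Onset: /t/ is a plosive (sonority 1), /ŋ/ is a nasal (sonority 4), /ɾ/ is a trill/tap (sonority 6); then the nucleus /u/ (sonority 8).
Onset profile 1-4-6-8 — rises to the nucleus.
Coda: /k/ is a plosive (sonority 1), /f/ is a fricative (sonority 3), /n/ is a nasal (sonority 4).
Coda profile 8-1-3-4 — does not strictly fall throughout.

no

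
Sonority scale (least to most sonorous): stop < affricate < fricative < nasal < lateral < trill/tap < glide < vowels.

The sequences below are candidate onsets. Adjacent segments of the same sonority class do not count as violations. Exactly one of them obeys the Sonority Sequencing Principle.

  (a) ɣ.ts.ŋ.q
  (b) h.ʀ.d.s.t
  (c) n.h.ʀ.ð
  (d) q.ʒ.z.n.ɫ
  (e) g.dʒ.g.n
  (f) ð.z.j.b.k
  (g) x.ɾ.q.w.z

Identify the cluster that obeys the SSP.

(a) 3-2-4-1 → violates
(b) 3-6-1-3-1 → violates
(c) 4-3-6-3 → violates
(d) 1-3-3-4-5 → obeys
(e) 1-2-1-4 → violates
(f) 3-3-7-1-1 → violates
(g) 3-6-1-7-3 → violates

d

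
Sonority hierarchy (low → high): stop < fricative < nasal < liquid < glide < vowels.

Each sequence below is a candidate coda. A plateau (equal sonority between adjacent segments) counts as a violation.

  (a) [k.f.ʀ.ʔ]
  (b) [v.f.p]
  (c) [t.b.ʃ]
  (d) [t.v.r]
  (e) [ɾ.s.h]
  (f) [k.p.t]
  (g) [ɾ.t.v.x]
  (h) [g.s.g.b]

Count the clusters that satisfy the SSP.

(a) 1-2-4-1 → violates
(b) 2-2-1 → violates
(c) 1-1-2 → violates
(d) 1-2-4 → violates
(e) 4-2-2 → violates
(f) 1-1-1 → violates
(g) 4-1-2-2 → violates
(h) 1-2-1-1 → violates

0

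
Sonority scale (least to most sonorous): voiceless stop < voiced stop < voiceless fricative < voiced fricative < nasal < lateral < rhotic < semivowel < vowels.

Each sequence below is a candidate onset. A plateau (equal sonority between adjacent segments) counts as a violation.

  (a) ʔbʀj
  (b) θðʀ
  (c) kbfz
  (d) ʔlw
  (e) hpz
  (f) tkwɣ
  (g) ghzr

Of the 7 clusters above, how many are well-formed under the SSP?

(a) sonority 1-2-7-8: well-formed.
(b) sonority 3-4-7: well-formed.
(c) sonority 1-2-3-4: well-formed.
(d) sonority 1-6-8: well-formed.
(e) sonority 3-1-4: ill-formed.
(f) sonority 1-1-8-4: ill-formed.
(g) sonority 2-3-4-7: well-formed.

5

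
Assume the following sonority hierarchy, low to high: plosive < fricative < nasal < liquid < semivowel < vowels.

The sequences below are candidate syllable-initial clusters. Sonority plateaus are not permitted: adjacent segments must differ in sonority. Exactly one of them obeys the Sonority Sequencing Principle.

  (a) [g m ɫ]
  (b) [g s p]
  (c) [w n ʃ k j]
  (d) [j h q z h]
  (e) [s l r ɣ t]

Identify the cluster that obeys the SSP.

(a) 1-3-4 → obeys
(b) 1-2-1 → violates
(c) 5-3-2-1-5 → violates
(d) 5-2-1-2-2 → violates
(e) 2-4-4-2-1 → violates

a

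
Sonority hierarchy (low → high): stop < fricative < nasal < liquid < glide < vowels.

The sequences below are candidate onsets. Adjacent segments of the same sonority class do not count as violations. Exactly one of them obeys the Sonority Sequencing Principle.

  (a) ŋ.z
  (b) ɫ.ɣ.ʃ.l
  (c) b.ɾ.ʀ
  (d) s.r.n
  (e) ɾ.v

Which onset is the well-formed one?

c

(a) sonority 3-2: ill-formed.
(b) sonority 4-2-2-4: ill-formed.
(c) sonority 1-4-4: well-formed.
(d) sonority 2-4-3: ill-formed.
(e) sonority 4-2: ill-formed.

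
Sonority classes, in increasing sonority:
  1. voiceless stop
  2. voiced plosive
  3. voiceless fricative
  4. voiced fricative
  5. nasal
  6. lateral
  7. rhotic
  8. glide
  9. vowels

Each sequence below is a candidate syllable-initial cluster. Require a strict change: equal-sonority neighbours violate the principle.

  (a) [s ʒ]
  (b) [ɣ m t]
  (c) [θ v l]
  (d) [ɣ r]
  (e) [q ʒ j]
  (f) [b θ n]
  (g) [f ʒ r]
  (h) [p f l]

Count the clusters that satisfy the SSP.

(a) [s ʒ]: profile 3-4 — obeys.
(b) [ɣ m t]: profile 4-5-1 — violates.
(c) [θ v l]: profile 3-4-6 — obeys.
(d) [ɣ r]: profile 4-7 — obeys.
(e) [q ʒ j]: profile 1-4-8 — obeys.
(f) [b θ n]: profile 2-3-5 — obeys.
(g) [f ʒ r]: profile 3-4-7 — obeys.
(h) [p f l]: profile 1-3-6 — obeys.

7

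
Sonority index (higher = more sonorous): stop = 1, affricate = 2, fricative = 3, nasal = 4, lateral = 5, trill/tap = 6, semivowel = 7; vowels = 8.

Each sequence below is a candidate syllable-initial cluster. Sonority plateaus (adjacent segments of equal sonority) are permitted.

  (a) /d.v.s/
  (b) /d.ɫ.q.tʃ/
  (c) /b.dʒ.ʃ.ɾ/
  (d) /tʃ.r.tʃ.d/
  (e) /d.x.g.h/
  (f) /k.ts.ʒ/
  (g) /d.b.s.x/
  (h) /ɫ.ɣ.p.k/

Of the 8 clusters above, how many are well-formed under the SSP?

4

(a) sonority 1-3-3: well-formed.
(b) sonority 1-5-1-2: ill-formed.
(c) sonority 1-2-3-6: well-formed.
(d) sonority 2-6-2-1: ill-formed.
(e) sonority 1-3-1-3: ill-formed.
(f) sonority 1-2-3: well-formed.
(g) sonority 1-1-3-3: well-formed.
(h) sonority 5-3-1-1: ill-formed.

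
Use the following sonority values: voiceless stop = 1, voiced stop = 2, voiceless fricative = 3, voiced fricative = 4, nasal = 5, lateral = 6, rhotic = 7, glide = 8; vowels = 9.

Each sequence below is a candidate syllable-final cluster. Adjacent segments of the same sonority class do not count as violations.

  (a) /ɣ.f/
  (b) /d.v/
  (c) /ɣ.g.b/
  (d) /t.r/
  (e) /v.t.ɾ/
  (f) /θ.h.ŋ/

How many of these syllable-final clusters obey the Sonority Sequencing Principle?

(a) sonority 4-3: well-formed.
(b) sonority 2-4: ill-formed.
(c) sonority 4-2-2: well-formed.
(d) sonority 1-7: ill-formed.
(e) sonority 4-1-7: ill-formed.
(f) sonority 3-3-5: ill-formed.

2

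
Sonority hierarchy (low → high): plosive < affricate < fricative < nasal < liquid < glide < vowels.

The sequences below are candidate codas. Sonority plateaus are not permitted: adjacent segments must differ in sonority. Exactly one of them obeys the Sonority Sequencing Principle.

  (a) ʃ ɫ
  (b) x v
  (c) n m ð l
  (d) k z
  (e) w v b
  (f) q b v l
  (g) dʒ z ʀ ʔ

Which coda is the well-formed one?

(a) ʃ ɫ: profile 3-5 — violates.
(b) x v: profile 3-3 — violates.
(c) n m ð l: profile 4-4-3-5 — violates.
(d) k z: profile 1-3 — violates.
(e) w v b: profile 6-3-1 — obeys.
(f) q b v l: profile 1-1-3-5 — violates.
(g) dʒ z ʀ ʔ: profile 2-3-5-1 — violates.

e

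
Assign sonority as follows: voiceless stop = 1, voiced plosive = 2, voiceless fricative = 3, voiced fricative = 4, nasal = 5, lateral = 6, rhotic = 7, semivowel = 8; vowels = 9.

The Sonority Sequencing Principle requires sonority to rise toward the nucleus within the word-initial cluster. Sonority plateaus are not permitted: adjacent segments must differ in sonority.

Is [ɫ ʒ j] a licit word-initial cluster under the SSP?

/ɫ/ — lateral, sonority 6.
/ʒ/ — voiced fricative, sonority 4.
/j/ — semivowel, sonority 8.
The profile is 6-4-8. Between /ɫ/ (6) and /ʒ/ (4) sonority does not rise, so the cluster violates the SSP.

no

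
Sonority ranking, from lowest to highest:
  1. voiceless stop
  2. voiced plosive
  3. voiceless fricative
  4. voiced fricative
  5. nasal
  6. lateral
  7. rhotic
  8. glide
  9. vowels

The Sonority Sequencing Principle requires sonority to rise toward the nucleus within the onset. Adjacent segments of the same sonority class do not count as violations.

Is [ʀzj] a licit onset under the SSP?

no

/ʀ/: rhotic = 7.
/z/: voiced fricative = 4.
/j/: glide = 8.
The profile is 7-4-8. Between /ʀ/ (7) and /z/ (4) sonority does not rise, so the cluster violates the SSP.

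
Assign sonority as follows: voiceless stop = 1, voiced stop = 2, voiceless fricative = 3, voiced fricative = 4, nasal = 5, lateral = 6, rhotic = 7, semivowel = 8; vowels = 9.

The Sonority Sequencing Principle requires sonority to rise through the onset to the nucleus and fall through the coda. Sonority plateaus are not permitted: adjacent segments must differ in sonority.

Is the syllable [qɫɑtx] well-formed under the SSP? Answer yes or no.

no

Onset: /q/ is a voiceless stop (sonority 1), /ɫ/ is a lateral (sonority 6); then the nucleus /ɑ/ (sonority 9).
Onset profile 1-6-9 — rises to the nucleus.
Coda: /t/ is a voiceless stop (sonority 1), /x/ is a voiceless fricative (sonority 3).
Coda profile 9-1-3 — does not strictly fall throughout.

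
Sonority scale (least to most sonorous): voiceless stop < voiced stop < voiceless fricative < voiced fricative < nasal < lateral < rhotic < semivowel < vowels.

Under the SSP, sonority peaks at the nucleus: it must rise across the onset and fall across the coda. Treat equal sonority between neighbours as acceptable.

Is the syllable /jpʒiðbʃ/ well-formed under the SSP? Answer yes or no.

no

Onset: /j/ is a semivowel (sonority 8), /p/ is a voiceless stop (sonority 1), /ʒ/ is a voiced fricative (sonority 4); then the nucleus /i/ (sonority 9).
Onset profile 8-1-4-9 — does not rise throughout.
Coda: /ð/ is a voiced fricative (sonority 4), /b/ is a voiced stop (sonority 2), /ʃ/ is a voiceless fricative (sonority 3).
Coda profile 9-4-2-3 — does not fall throughout.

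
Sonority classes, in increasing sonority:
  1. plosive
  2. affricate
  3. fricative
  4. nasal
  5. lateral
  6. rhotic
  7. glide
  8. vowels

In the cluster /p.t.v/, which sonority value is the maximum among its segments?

/p/: plosive = 1.
/t/: plosive = 1.
/v/: fricative = 3.
The maximum is 3.

3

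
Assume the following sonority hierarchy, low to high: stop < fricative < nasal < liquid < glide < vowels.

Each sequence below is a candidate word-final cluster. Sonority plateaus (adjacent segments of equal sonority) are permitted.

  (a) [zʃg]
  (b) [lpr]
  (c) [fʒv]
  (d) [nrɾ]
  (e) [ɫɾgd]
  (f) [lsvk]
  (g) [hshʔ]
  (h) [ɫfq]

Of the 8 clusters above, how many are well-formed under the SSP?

(a) sonority 2-2-1: well-formed.
(b) sonority 4-1-4: ill-formed.
(c) sonority 2-2-2: well-formed.
(d) sonority 3-4-4: ill-formed.
(e) sonority 4-4-1-1: well-formed.
(f) sonority 4-2-2-1: well-formed.
(g) sonority 2-2-2-1: well-formed.
(h) sonority 4-2-1: well-formed.

6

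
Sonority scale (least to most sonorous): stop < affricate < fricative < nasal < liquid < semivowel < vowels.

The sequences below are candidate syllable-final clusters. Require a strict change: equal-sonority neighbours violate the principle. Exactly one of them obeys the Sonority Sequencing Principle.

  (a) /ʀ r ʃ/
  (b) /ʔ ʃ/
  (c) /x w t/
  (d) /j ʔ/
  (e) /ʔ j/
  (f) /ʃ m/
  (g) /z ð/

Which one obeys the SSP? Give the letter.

(a) /ʀ r ʃ/: profile 5-5-3 — violates.
(b) /ʔ ʃ/: profile 1-3 — violates.
(c) /x w t/: profile 3-6-1 — violates.
(d) /j ʔ/: profile 6-1 — obeys.
(e) /ʔ j/: profile 1-6 — violates.
(f) /ʃ m/: profile 3-4 — violates.
(g) /z ð/: profile 3-3 — violates.

d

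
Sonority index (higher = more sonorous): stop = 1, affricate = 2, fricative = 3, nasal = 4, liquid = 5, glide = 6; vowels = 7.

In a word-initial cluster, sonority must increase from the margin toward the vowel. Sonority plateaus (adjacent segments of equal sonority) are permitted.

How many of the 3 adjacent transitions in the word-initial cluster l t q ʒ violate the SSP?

/l/ is a liquid (sonority 5).
/t/ is a stop (sonority 1).
/q/ is a stop (sonority 1).
/ʒ/ is a fricative (sonority 3).
/l/→/t/: 5→1 (does not rise) — violation.
/t/→/q/: 1→1 (plateau, allowed) — ok.
/q/→/ʒ/: 1→3 (rises) — ok.

1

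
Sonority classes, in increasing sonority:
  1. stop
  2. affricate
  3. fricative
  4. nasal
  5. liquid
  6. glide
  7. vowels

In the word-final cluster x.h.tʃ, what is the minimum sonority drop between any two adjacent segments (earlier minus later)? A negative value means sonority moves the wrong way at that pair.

0

/x/ is a fricative (sonority 3).
/h/ is a fricative (sonority 3).
/tʃ/ is an affricate (sonority 2).
/x/→/h/: change +0.
/h/→/tʃ/: change +1.
Minimum = 0.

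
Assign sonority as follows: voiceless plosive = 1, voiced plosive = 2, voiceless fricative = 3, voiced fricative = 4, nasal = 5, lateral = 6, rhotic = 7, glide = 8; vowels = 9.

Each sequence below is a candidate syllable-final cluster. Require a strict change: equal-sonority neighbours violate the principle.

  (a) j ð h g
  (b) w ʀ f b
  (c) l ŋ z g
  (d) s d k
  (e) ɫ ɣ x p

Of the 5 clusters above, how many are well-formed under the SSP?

5

(a) 8-4-3-2 → obeys
(b) 8-7-3-2 → obeys
(c) 6-5-4-2 → obeys
(d) 3-2-1 → obeys
(e) 6-4-3-1 → obeys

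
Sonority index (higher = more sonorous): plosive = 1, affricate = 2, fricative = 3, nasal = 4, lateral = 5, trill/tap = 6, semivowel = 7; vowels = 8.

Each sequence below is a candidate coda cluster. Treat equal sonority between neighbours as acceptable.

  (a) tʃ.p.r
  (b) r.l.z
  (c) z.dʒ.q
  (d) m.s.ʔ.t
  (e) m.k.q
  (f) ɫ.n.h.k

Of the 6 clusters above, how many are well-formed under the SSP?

5

(a) sonority 2-1-6: ill-formed.
(b) sonority 6-5-3: well-formed.
(c) sonority 3-2-1: well-formed.
(d) sonority 4-3-1-1: well-formed.
(e) sonority 4-1-1: well-formed.
(f) sonority 5-4-3-1: well-formed.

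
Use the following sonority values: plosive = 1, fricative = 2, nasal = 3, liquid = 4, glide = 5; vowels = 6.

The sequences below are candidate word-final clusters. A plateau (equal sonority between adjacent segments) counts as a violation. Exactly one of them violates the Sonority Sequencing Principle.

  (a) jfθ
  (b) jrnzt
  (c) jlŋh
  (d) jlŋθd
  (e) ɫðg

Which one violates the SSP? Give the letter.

a

(a) sonority 5-2-2: ill-formed.
(b) sonority 5-4-3-2-1: well-formed.
(c) sonority 5-4-3-2: well-formed.
(d) sonority 5-4-3-2-1: well-formed.
(e) sonority 4-2-1: well-formed.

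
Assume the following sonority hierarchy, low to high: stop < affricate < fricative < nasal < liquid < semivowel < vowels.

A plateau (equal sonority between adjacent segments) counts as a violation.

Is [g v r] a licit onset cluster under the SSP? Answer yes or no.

yes

/g/ — stop, sonority 1.
/v/ — fricative, sonority 3.
/r/ — liquid, sonority 5.
The profile 1-3-5 strictly rises, so the onset cluster satisfies the SSP.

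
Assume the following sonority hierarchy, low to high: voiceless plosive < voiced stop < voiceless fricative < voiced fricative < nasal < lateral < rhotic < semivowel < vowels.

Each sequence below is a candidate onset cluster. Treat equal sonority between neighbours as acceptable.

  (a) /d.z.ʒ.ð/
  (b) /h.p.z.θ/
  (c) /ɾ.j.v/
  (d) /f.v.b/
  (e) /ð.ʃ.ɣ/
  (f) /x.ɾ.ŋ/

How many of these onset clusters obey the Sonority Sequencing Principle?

(a) sonority 2-4-4-4: well-formed.
(b) sonority 3-1-4-3: ill-formed.
(c) sonority 7-8-4: ill-formed.
(d) sonority 3-4-2: ill-formed.
(e) sonority 4-3-4: ill-formed.
(f) sonority 3-7-5: ill-formed.

1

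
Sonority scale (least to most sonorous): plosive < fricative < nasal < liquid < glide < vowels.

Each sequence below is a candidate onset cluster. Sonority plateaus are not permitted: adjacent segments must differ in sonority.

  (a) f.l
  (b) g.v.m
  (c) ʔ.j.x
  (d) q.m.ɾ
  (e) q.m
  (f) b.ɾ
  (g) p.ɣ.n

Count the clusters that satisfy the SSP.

6

(a) 2-4 → obeys
(b) 1-2-3 → obeys
(c) 1-5-2 → violates
(d) 1-3-4 → obeys
(e) 1-3 → obeys
(f) 1-4 → obeys
(g) 1-2-3 → obeys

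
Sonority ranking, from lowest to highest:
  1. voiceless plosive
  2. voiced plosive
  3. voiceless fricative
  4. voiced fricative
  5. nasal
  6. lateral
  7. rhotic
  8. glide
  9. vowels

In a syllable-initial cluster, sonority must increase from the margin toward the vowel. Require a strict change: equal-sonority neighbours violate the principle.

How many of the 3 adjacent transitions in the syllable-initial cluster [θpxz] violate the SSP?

1

/θ/ — voiceless fricative, sonority 3.
/p/ — voiceless plosive, sonority 1.
/x/ — voiceless fricative, sonority 3.
/z/ — voiced fricative, sonority 4.
/θ/→/p/: 3→1 (does not rise) — violation.
/p/→/x/: 1→3 (rises) — ok.
/x/→/z/: 3→4 (rises) — ok.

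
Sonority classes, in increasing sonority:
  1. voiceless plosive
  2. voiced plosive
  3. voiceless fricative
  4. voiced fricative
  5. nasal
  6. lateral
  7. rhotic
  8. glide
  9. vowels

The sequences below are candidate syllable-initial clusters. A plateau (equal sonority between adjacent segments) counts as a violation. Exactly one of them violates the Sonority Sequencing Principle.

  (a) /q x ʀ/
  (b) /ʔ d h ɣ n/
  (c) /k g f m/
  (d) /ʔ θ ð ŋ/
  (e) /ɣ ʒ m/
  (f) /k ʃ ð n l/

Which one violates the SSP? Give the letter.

e

(a) sonority 1-3-7: well-formed.
(b) sonority 1-2-3-4-5: well-formed.
(c) sonority 1-2-3-5: well-formed.
(d) sonority 1-3-4-5: well-formed.
(e) sonority 4-4-5: ill-formed.
(f) sonority 1-3-4-5-6: well-formed.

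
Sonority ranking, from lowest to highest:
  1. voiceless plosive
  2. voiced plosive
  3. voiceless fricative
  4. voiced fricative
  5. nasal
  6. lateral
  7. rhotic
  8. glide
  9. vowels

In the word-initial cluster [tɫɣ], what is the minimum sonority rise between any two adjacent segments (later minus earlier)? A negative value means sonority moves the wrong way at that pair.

/t/ — voiceless plosive, sonority 1.
/ɫ/ — lateral, sonority 6.
/ɣ/ — voiced fricative, sonority 4.
/t/→/ɫ/: change +5.
/ɫ/→/ɣ/: change -2.
Minimum = -2.

-2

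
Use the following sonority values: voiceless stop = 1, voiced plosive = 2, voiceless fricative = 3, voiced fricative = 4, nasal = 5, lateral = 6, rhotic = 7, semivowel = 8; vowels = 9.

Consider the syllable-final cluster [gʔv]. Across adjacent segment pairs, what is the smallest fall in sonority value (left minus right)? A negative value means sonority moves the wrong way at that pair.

/g/ — voiced plosive, sonority 2.
/ʔ/ — voiceless stop, sonority 1.
/v/ — voiced fricative, sonority 4.
/g/→/ʔ/: change +1.
/ʔ/→/v/: change -3.
Minimum = -3.

-3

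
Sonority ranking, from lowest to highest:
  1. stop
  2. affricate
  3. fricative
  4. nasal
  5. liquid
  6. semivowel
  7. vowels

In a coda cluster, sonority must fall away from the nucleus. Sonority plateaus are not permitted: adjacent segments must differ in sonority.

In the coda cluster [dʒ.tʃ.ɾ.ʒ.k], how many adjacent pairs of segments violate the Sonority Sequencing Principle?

/dʒ/ is an affricate (sonority 2).
/tʃ/ is an affricate (sonority 2).
/ɾ/ is a liquid (sonority 5).
/ʒ/ is a fricative (sonority 3).
/k/ is a stop (sonority 1).
/dʒ/→/tʃ/: 2→2 (plateau) — violation.
/tʃ/→/ɾ/: 2→5 (does not fall) — violation.
/ɾ/→/ʒ/: 5→3 (falls) — ok.
/ʒ/→/k/: 3→1 (falls) — ok.

2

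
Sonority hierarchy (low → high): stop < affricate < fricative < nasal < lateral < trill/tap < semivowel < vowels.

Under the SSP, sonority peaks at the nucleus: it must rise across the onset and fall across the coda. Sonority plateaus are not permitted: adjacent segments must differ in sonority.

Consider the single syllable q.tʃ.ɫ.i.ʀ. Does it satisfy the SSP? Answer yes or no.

Onset: /q/ is a stop (sonority 1), /tʃ/ is an affricate (sonority 2), /ɫ/ is a lateral (sonority 5); then the nucleus /i/ (sonority 8).
Onset profile 1-2-5-8 — rises to the nucleus.
Coda: /ʀ/ is a trill/tap (sonority 6).
Coda profile 8-6 — falls from the nucleus.

yes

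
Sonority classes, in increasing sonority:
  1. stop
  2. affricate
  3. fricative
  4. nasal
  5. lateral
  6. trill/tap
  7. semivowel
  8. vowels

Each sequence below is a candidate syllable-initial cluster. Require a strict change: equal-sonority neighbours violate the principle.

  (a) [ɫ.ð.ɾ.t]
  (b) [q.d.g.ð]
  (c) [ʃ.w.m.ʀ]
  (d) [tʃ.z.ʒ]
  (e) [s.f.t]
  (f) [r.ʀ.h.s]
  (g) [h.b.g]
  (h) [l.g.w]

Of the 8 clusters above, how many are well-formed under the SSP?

(a) 5-3-6-1 → violates
(b) 1-1-1-3 → violates
(c) 3-7-4-6 → violates
(d) 2-3-3 → violates
(e) 3-3-1 → violates
(f) 6-6-3-3 → violates
(g) 3-1-1 → violates
(h) 5-1-7 → violates

0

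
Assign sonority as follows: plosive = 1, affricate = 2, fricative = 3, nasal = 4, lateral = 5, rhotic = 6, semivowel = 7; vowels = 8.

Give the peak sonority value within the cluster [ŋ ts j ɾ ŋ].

/ŋ/ is a nasal (sonority 4).
/ts/ is an affricate (sonority 2).
/j/ is a semivowel (sonority 7).
/ɾ/ is a rhotic (sonority 6).
/ŋ/ is a nasal (sonority 4).
The maximum is 7.

7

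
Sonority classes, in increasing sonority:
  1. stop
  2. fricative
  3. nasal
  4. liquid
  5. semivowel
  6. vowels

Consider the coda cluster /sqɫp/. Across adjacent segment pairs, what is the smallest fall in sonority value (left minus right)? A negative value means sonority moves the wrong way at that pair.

-3

/s/ is a fricative (sonority 2).
/q/ is a stop (sonority 1).
/ɫ/ is a liquid (sonority 4).
/p/ is a stop (sonority 1).
/s/→/q/: change +1.
/q/→/ɫ/: change -3.
/ɫ/→/p/: change +3.
Minimum = -3.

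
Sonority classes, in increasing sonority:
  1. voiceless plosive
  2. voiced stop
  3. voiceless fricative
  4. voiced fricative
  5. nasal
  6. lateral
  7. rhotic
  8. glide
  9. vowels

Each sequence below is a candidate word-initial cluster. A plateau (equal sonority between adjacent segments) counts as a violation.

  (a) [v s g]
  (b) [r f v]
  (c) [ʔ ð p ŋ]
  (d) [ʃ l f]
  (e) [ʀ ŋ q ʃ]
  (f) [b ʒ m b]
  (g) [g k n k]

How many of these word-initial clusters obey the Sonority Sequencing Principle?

0

(a) 4-3-2 → violates
(b) 7-3-4 → violates
(c) 1-4-1-5 → violates
(d) 3-6-3 → violates
(e) 7-5-1-3 → violates
(f) 2-4-5-2 → violates
(g) 2-1-5-1 → violates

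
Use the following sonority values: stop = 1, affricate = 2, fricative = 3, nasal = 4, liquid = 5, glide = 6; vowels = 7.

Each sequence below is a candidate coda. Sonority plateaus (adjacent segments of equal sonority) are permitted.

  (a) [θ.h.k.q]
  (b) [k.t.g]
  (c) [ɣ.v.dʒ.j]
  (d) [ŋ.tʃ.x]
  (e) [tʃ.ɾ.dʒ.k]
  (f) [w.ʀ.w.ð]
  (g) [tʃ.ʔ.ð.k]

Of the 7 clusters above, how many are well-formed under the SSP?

(a) [θ.h.k.q]: profile 3-3-1-1 — obeys.
(b) [k.t.g]: profile 1-1-1 — obeys.
(c) [ɣ.v.dʒ.j]: profile 3-3-2-6 — violates.
(d) [ŋ.tʃ.x]: profile 4-2-3 — violates.
(e) [tʃ.ɾ.dʒ.k]: profile 2-5-2-1 — violates.
(f) [w.ʀ.w.ð]: profile 6-5-6-3 — violates.
(g) [tʃ.ʔ.ð.k]: profile 2-1-3-1 — violates.

2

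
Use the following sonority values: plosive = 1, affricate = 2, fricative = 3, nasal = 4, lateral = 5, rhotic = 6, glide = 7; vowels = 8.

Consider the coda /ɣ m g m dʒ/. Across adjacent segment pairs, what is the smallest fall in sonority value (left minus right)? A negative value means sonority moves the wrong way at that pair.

/ɣ/ is a fricative (sonority 3).
/m/ is a nasal (sonority 4).
/g/ is a plosive (sonority 1).
/m/ is a nasal (sonority 4).
/dʒ/ is an affricate (sonority 2).
/ɣ/→/m/: change -1.
/m/→/g/: change +3.
/g/→/m/: change -3.
/m/→/dʒ/: change +2.
Minimum = -3.

-3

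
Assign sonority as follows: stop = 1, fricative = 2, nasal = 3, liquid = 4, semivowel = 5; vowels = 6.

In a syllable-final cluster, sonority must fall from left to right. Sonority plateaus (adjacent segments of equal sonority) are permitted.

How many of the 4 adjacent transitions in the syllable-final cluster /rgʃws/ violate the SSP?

2

/r/: liquid = 4.
/g/: stop = 1.
/ʃ/: fricative = 2.
/w/: semivowel = 5.
/s/: fricative = 2.
/r/→/g/: 4→1 (falls) — ok.
/g/→/ʃ/: 1→2 (does not fall) — violation.
/ʃ/→/w/: 2→5 (does not fall) — violation.
/w/→/s/: 5→2 (falls) — ok.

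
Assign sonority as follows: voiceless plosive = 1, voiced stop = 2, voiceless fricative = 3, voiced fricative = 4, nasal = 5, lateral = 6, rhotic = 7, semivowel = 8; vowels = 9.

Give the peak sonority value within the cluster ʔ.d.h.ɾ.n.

7

/ʔ/ — voiceless plosive, sonority 1.
/d/ — voiced stop, sonority 2.
/h/ — voiceless fricative, sonority 3.
/ɾ/ — rhotic, sonority 7.
/n/ — nasal, sonority 5.
The maximum is 7.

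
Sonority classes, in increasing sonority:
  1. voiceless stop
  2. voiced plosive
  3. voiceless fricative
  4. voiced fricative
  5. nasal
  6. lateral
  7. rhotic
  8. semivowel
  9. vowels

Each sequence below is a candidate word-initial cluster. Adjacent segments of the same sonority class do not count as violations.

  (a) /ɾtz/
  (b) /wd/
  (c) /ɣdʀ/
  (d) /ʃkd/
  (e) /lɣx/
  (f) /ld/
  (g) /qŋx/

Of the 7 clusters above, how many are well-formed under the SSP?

(a) 7-1-4 → violates
(b) 8-2 → violates
(c) 4-2-7 → violates
(d) 3-1-2 → violates
(e) 6-4-3 → violates
(f) 6-2 → violates
(g) 1-5-3 → violates

0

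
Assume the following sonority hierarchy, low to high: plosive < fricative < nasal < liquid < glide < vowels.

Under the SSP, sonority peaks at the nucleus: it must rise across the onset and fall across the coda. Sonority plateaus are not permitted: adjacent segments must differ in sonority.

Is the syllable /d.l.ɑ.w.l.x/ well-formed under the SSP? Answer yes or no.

Onset: /d/ is a plosive (sonority 1), /l/ is a liquid (sonority 4); then the nucleus /ɑ/ (sonority 6).
Onset profile 1-4-6 — rises to the nucleus.
Coda: /w/ is a glide (sonority 5), /l/ is a liquid (sonority 4), /x/ is a fricative (sonority 2).
Coda profile 6-5-4-2 — falls from the nucleus.

yes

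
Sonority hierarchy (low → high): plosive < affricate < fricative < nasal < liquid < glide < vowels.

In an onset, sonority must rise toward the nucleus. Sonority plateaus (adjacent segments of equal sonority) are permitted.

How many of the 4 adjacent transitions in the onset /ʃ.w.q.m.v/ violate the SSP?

/ʃ/ is a fricative (sonority 3).
/w/ is a glide (sonority 6).
/q/ is a plosive (sonority 1).
/m/ is a nasal (sonority 4).
/v/ is a fricative (sonority 3).
/ʃ/→/w/: 3→6 (rises) — ok.
/w/→/q/: 6→1 (does not rise) — violation.
/q/→/m/: 1→4 (rises) — ok.
/m/→/v/: 4→3 (does not rise) — violation.

2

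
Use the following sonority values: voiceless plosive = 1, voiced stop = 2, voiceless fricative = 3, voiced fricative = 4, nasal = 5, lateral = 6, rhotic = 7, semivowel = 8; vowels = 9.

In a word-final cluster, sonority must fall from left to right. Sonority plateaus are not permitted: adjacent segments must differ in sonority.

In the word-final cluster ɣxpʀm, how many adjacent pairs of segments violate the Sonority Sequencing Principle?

/ɣ/ — voiced fricative, sonority 4.
/x/ — voiceless fricative, sonority 3.
/p/ — voiceless plosive, sonority 1.
/ʀ/ — rhotic, sonority 7.
/m/ — nasal, sonority 5.
/ɣ/→/x/: 4→3 (falls) — ok.
/x/→/p/: 3→1 (falls) — ok.
/p/→/ʀ/: 1→7 (does not fall) — violation.
/ʀ/→/m/: 7→5 (falls) — ok.

1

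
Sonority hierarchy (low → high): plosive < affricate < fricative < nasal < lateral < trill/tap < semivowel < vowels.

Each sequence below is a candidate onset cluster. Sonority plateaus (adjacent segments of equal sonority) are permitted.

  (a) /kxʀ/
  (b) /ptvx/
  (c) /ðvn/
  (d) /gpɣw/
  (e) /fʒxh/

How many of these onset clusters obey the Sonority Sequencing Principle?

5

(a) 1-3-6 → obeys
(b) 1-1-3-3 → obeys
(c) 3-3-4 → obeys
(d) 1-1-3-7 → obeys
(e) 3-3-3-3 → obeys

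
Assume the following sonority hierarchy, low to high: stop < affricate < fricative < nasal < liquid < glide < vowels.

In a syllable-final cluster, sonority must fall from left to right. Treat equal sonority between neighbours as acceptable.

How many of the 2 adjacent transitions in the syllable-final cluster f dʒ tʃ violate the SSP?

0

/f/ — fricative, sonority 3.
/dʒ/ — affricate, sonority 2.
/tʃ/ — affricate, sonority 2.
/f/→/dʒ/: 3→2 (falls) — ok.
/dʒ/→/tʃ/: 2→2 (plateau, allowed) — ok.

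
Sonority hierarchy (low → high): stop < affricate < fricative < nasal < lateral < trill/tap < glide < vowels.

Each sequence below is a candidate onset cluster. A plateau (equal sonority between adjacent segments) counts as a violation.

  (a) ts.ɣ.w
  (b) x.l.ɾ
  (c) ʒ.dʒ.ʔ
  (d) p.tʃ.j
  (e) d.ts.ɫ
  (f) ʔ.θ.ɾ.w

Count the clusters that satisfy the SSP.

(a) sonority 2-3-7: well-formed.
(b) sonority 3-5-6: well-formed.
(c) sonority 3-2-1: ill-formed.
(d) sonority 1-2-7: well-formed.
(e) sonority 1-2-5: well-formed.
(f) sonority 1-3-6-7: well-formed.

5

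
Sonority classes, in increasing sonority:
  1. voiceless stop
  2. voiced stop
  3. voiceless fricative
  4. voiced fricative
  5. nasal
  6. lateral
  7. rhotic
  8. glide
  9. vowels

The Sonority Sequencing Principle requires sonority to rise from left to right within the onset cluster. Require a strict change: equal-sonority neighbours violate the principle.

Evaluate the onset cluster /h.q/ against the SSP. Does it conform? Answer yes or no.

/h/ — voiceless fricative, sonority 3.
/q/ — voiceless stop, sonority 1.
The profile is 3-1. Between /h/ (3) and /q/ (1) sonority does not rise, so the cluster violates the SSP.

no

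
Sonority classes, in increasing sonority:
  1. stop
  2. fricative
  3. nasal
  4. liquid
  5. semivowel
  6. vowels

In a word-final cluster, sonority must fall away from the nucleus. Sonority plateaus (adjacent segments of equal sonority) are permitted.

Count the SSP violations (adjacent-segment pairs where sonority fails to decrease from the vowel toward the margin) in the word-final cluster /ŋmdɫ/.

1

/ŋ/ — nasal, sonority 3.
/m/ — nasal, sonority 3.
/d/ — stop, sonority 1.
/ɫ/ — liquid, sonority 4.
/ŋ/→/m/: 3→3 (plateau, allowed) — ok.
/m/→/d/: 3→1 (falls) — ok.
/d/→/ɫ/: 1→4 (does not fall) — violation.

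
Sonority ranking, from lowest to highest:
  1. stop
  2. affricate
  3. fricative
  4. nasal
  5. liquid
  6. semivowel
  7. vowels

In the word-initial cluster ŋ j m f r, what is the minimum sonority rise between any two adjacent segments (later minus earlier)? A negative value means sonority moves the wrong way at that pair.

/ŋ/: nasal = 4.
/j/: semivowel = 6.
/m/: nasal = 4.
/f/: fricative = 3.
/r/: liquid = 5.
/ŋ/→/j/: change +2.
/j/→/m/: change -2.
/m/→/f/: change -1.
/f/→/r/: change +2.
Minimum = -2.

-2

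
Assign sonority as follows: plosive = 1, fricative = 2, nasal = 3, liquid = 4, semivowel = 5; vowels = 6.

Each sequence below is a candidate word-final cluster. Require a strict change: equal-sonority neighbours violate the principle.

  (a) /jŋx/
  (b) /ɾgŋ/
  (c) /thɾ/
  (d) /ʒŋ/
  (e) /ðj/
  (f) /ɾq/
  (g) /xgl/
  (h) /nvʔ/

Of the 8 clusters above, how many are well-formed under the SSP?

3

(a) 5-3-2 → obeys
(b) 4-1-3 → violates
(c) 1-2-4 → violates
(d) 2-3 → violates
(e) 2-5 → violates
(f) 4-1 → obeys
(g) 2-1-4 → violates
(h) 3-2-1 → obeys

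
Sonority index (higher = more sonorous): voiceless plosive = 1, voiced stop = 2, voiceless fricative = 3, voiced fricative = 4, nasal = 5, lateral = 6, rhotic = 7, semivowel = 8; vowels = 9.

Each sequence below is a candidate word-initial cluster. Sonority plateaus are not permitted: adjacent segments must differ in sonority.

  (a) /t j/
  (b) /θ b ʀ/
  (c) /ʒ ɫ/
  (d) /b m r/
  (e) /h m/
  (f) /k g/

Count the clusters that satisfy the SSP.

(a) 1-8 → obeys
(b) 3-2-7 → violates
(c) 4-6 → obeys
(d) 2-5-7 → obeys
(e) 3-5 → obeys
(f) 1-2 → obeys

5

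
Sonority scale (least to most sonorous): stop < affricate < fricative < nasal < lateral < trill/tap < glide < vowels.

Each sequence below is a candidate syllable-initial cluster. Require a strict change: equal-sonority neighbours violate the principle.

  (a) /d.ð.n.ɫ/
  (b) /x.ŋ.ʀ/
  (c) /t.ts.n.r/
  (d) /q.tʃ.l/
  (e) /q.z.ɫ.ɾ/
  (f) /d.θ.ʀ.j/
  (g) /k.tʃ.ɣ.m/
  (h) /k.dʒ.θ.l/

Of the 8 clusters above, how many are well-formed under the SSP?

(a) 1-3-4-5 → obeys
(b) 3-4-6 → obeys
(c) 1-2-4-6 → obeys
(d) 1-2-5 → obeys
(e) 1-3-5-6 → obeys
(f) 1-3-6-7 → obeys
(g) 1-2-3-4 → obeys
(h) 1-2-3-5 → obeys

8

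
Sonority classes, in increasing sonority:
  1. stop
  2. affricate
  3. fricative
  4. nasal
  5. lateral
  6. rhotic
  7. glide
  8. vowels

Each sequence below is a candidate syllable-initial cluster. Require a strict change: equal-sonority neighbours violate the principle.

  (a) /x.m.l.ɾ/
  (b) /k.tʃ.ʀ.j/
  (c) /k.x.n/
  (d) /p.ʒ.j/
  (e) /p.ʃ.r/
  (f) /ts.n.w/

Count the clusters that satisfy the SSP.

6

(a) sonority 3-4-5-6: well-formed.
(b) sonority 1-2-6-7: well-formed.
(c) sonority 1-3-4: well-formed.
(d) sonority 1-3-7: well-formed.
(e) sonority 1-3-6: well-formed.
(f) sonority 2-4-7: well-formed.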